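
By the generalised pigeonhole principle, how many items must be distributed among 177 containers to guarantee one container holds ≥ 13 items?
n = (13 − 1)·177 + 1 = 2125

By the generalised pigeonhole principle, to guarantee some box contains ≥ r objects we need more than (r − 1) · k objects total. Threshold: n = (r − 1) · k + 1. With r = 13 and k = 177: n = 12 · 177 + 1 = 2124 + 1 = 2125. For n = 2124 = 12 · 177, we can put exactly 12 objects in every box, avoiding 13 in any single one — so 2125 is tight.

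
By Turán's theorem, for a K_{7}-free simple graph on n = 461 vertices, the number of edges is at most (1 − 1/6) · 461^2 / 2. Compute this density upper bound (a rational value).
Turán density bound = (5/6) · 461^2/2 = 1062605/12 ≈ 88550.4167

Turán's theorem: ex(n, K_{r+1}) is achieved by the complete r-partite Turán graph T(n, r) with parts as balanced as possible, and is at most (1 − 1/r) · n^2/2. For r = 6, n = 461: the density bound is (5/6) · 212521/2 = 1062605/12 ≈ 88550.4167. The integer-valued extremum is e(T(461, 6)) = 88550, which is strictly less than the density bound 1062605/12 since 6 ∤ 461 (the parts of T(461, 6) cannot all be equal).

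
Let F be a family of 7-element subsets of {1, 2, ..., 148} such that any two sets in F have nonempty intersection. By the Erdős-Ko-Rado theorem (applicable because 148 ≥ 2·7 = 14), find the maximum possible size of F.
max |F| = C(147, 6) = 12638413788

Erdős-Ko-Rado (1961): when n ≥ 2k, max |F| = C(n−1, k−1). The bound is attained by the star {A : i ∈ A} for any fixed i ∈ [n]. Here C(148−1, 7−1) = C(147, 6) = 12638413788.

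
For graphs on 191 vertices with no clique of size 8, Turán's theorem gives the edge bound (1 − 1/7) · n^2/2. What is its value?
Turán density bound = (6/7) · 191^2/2 = 109443/7 ≈ 15634.7143

Turán's theorem: ex(n, K_{r+1}) is achieved by the complete r-partite Turán graph T(n, r) with parts as balanced as possible, and is at most (1 − 1/r) · n^2/2. For r = 7, n = 191: the density bound is (6/7) · 36481/2 = 109443/7 ≈ 15634.7143. The integer-valued extremum is e(T(191, 7)) = 15634, which is strictly less than the density bound 109443/7 since 7 ∤ 191 (the parts of T(191, 7) cannot all be equal).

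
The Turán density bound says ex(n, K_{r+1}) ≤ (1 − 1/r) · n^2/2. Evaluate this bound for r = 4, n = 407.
Turán density bound = (3/4) · 407^2/2 = 496947/8 ≈ 62118.375

Turán's theorem: ex(n, K_{r+1}) is achieved by the complete r-partite Turán graph T(n, r) with parts as balanced as possible, and is at most (1 − 1/r) · n^2/2. For r = 4, n = 407: the density bound is (3/4) · 165649/2 = 496947/8 ≈ 62118.375. The integer-valued extremum is e(T(407, 4)) = 62118, which is strictly less than the density bound 496947/8 since 4 ∤ 407 (the parts of T(407, 4) cannot all be equal).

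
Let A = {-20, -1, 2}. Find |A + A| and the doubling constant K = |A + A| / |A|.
K = |A + A| / |A| = 6/3 = 2

Enumerate A + A = {a + b : a, b ∈ A}. With |A| = 3, there are |A|^2 = 9 ordered sum pairs; collecting distinct values, A + A = {-40, -21, -18, -2, 1, 4}, so |A + A| = 6. Thus K = 6/3 = 2. For comparison, the minimum possible |A + A| over all 3-element sets is 2·3 − 1 = 5 (so min K = 5/3), attained only by arithmetic progressions.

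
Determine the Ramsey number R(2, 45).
R(2, 45) = 45

R(2, k) = k for all k ≥ 2: in a 2-colouring of K_k, either some edge is red (a red K_2) or all edges are blue (a blue K_k). And K_{44} coloured all-blue has no blue K_45, so R(2, 45) > 44. Hence R(2, 45) = 45.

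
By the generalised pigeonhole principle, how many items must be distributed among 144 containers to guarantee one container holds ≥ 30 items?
n = (30 − 1)·144 + 1 = 4177

By the generalised pigeonhole principle, to guarantee some box contains ≥ r objects we need more than (r − 1) · k objects total. Threshold: n = (r − 1) · k + 1. With r = 30 and k = 144: n = 29 · 144 + 1 = 4176 + 1 = 4177. For n = 4176 = 29 · 144, we can put exactly 29 objects in every box, avoiding 30 in any single one — so 4177 is tight.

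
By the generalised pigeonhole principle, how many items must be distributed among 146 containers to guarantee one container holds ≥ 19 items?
n = (19 − 1)·146 + 1 = 2629

By the generalised pigeonhole principle, to guarantee some box contains ≥ r objects we need more than (r − 1) · k objects total. Threshold: n = (r − 1) · k + 1. With r = 19 and k = 146: n = 18 · 146 + 1 = 2628 + 1 = 2629. For n = 2628 = 18 · 146, we can put exactly 18 objects in every box, avoiding 19 in any single one — so 2629 is tight.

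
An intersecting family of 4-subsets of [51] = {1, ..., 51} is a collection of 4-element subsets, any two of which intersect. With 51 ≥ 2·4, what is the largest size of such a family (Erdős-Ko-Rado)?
max |F| = C(50, 3) = 19600

Erdős-Ko-Rado (1961): when n ≥ 2k, max |F| = C(n−1, k−1). The bound is attained by the star {A : i ∈ A} for any fixed i ∈ [n]. Here C(51−1, 4−1) = C(50, 3) = 19600.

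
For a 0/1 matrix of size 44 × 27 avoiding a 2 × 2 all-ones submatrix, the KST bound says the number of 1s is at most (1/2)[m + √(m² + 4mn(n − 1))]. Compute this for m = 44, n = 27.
z(44, 27; 2, 2) ≤ (1/2)[44 + √(44² + 4·44·27·26)] = (1/2)[44 + √125488] = 199.1214

Kővári–Sós–Turán: let r_1, ..., r_44 be the row sums and z = Σ r_i the total number of 1s. Each pair of columns can share at most one row with both entries 1 (else a 2×2 all-ones block appears), so Σ_i C(r_i, 2) ≤ C(27, 2) = 351. By convexity Σ_i C(r_i, 2) ≥ 44·C(z/44, 2) = z(z − 44)/(2·44), giving z² − 44z − 44·27·26 ≤ 0 and hence z ≤ (1/2)[44 + √(1936 + 4·30888)] = (1/2)[44 + √125488] ≈ (1/2)(44 + 354.2429) = 199.1214.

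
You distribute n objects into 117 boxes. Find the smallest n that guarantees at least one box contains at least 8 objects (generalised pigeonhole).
n = (8 − 1)·117 + 1 = 820

By the generalised pigeonhole principle, to guarantee some box contains ≥ r objects we need more than (r − 1) · k objects total. Threshold: n = (r − 1) · k + 1. With r = 8 and k = 117: n = 7 · 117 + 1 = 819 + 1 = 820. For n = 819 = 7 · 117, we can put exactly 7 objects in every box, avoiding 8 in any single one — so 820 is tight.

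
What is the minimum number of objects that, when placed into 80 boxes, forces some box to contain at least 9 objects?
n = (9 − 1)·80 + 1 = 641

By the generalised pigeonhole principle, to guarantee some box contains ≥ r objects we need more than (r − 1) · k objects total. Threshold: n = (r − 1) · k + 1. With r = 9 and k = 80: n = 8 · 80 + 1 = 640 + 1 = 641. For n = 640 = 8 · 80, we can put exactly 8 objects in every box, avoiding 9 in any single one — so 641 is tight.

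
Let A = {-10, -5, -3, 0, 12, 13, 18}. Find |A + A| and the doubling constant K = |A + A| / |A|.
K = |A + A| / |A| = 25/7

Enumerate A + A = {a + b : a, b ∈ A}. With |A| = 7, there are |A|^2 = 49 ordered sum pairs; collecting distinct values, A + A = {-20, -15, -13, -10, -8, -6, -5, -3, 0, 2, 3, 7, 8, 9, 10, 12, 13, 15, 18, 24, 25, 26, 30, 31, 36}, so |A + A| = 25. Thus K = 25/7. For comparison, the minimum possible |A + A| over all 7-element sets is 2·7 − 1 = 13 (so min K = 13/7), attained only by arithmetic progressions.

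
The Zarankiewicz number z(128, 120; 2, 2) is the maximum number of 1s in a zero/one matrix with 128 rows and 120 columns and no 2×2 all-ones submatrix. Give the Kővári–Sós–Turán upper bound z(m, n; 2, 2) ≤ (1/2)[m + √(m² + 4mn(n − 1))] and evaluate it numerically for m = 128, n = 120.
z(128, 120; 2, 2) ≤ (1/2)[128 + √(128² + 4·128·120·119)] = (1/2)[128 + √7327744] = 1417.4903

Kővári–Sós–Turán: let r_1, ..., r_128 be the row sums and z = Σ r_i the total number of 1s. Each pair of columns can share at most one row with both entries 1 (else a 2×2 all-ones block appears), so Σ_i C(r_i, 2) ≤ C(120, 2) = 7140. By convexity Σ_i C(r_i, 2) ≥ 128·C(z/128, 2) = z(z − 128)/(2·128), giving z² − 128z − 128·120·119 ≤ 0 and hence z ≤ (1/2)[128 + √(16384 + 4·1827840)] = (1/2)[128 + √7327744] ≈ (1/2)(128 + 2706.9806) = 1417.4903.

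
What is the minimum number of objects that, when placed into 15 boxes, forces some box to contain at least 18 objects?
n = (18 − 1)·15 + 1 = 256

By the generalised pigeonhole principle, to guarantee some box contains ≥ r objects we need more than (r − 1) · k objects total. Threshold: n = (r − 1) · k + 1. With r = 18 and k = 15: n = 17 · 15 + 1 = 255 + 1 = 256. For n = 255 = 17 · 15, we can put exactly 17 objects in every box, avoiding 18 in any single one — so 256 is tight.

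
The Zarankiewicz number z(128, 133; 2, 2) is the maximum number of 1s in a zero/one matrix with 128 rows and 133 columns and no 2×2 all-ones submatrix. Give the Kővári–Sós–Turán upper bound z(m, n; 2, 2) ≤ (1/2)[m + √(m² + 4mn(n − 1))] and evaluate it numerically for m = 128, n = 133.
z(128, 133; 2, 2) ≤ (1/2)[128 + √(128² + 4·128·133·132)] = (1/2)[128 + √9005056] = 1564.4213

Kővári–Sós–Turán: let r_1, ..., r_128 be the row sums and z = Σ r_i the total number of 1s. Each pair of columns can share at most one row with both entries 1 (else a 2×2 all-ones block appears), so Σ_i C(r_i, 2) ≤ C(133, 2) = 8778. By convexity Σ_i C(r_i, 2) ≥ 128·C(z/128, 2) = z(z − 128)/(2·128), giving z² − 128z − 128·133·132 ≤ 0 and hence z ≤ (1/2)[128 + √(16384 + 4·2247168)] = (1/2)[128 + √9005056] ≈ (1/2)(128 + 3000.8425) = 1564.4213.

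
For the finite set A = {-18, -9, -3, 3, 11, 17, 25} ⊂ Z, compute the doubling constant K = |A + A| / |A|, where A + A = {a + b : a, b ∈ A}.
K = |A + A| / |A| = 23/7

Enumerate A + A = {a + b : a, b ∈ A}. With |A| = 7, there are |A|^2 = 49 ordered sum pairs; collecting distinct values, A + A = {-36, -27, -21, -18, -15, -12, -7, -6, -1, 0, 2, 6, 7, 8, 14, 16, 20, 22, 28, 34, 36, 42, 50}, so |A + A| = 23. Thus K = 23/7. For comparison, the minimum possible |A + A| over all 7-element sets is 2·7 − 1 = 13 (so min K = 13/7), attained only by arithmetic progressions.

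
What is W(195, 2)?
W(195, 2) = 195 + 1 = 196

A 2-term AP is any pair of integers, so a monochromatic 2-AP exists iff some colour is used at least twice. With 195 colours, the colouring i ↦ i on {1, ..., 195} uses each colour once, avoiding any monochromatic pair, so W(195, 2) > 195. For {1, ..., 196}, pigeonhole forces two integers of the same colour, which form a monochromatic 2-AP. Hence W(195, 2) = 196.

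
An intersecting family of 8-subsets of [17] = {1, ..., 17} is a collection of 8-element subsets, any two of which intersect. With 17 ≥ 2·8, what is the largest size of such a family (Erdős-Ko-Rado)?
max |F| = C(16, 7) = 11440

Erdős-Ko-Rado (1961): when n ≥ 2k, max |F| = C(n−1, k−1). The bound is attained by the star {A : i ∈ A} for any fixed i ∈ [n]. Here C(17−1, 8−1) = C(16, 7) = 11440.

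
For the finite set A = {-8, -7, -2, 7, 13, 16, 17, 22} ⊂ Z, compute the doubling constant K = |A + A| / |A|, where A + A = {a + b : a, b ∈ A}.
K = |A + A| / |A| = 29/8

Enumerate A + A = {a + b : a, b ∈ A}. With |A| = 8, there are |A|^2 = 64 ordered sum pairs; collecting distinct values, A + A = {-16, -15, -14, -10, -9, -4, -1, 0, 5, 6, 8, 9, 10, 11, 14, 15, 20, 23, 24, 26, 29, 30, 32, 33, 34, 35, 38, 39, 44}, so |A + A| = 29. Thus K = 29/8. For comparison, the minimum possible |A + A| over all 8-element sets is 2·8 − 1 = 15 (so min K = 15/8), attained only by arithmetic progressions.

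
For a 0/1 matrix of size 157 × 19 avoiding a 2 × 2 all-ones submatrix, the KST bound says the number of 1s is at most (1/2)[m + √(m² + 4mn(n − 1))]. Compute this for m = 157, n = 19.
z(157, 19; 2, 2) ≤ (1/2)[157 + √(157² + 4·157·19·18)] = (1/2)[157 + √239425] = 323.1554

Kővári–Sós–Turán: let r_1, ..., r_157 be the row sums and z = Σ r_i the total number of 1s. Each pair of columns can share at most one row with both entries 1 (else a 2×2 all-ones block appears), so Σ_i C(r_i, 2) ≤ C(19, 2) = 171. By convexity Σ_i C(r_i, 2) ≥ 157·C(z/157, 2) = z(z − 157)/(2·157), giving z² − 157z − 157·19·18 ≤ 0 and hence z ≤ (1/2)[157 + √(24649 + 4·53694)] = (1/2)[157 + √239425] ≈ (1/2)(157 + 489.3107) = 323.1554.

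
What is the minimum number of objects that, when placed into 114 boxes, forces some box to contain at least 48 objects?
n = (48 − 1)·114 + 1 = 5359

By the generalised pigeonhole principle, to guarantee some box contains ≥ r objects we need more than (r − 1) · k objects total. Threshold: n = (r − 1) · k + 1. With r = 48 and k = 114: n = 47 · 114 + 1 = 5358 + 1 = 5359. For n = 5358 = 47 · 114, we can put exactly 47 objects in every box, avoiding 48 in any single one — so 5359 is tight.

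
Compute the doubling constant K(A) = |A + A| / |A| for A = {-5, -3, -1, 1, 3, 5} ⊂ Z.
K = |A + A| / |A| = 11/6

Enumerate A + A = {a + b : a, b ∈ A}. With |A| = 6, there are |A|^2 = 36 ordered sum pairs; collecting distinct values, A + A = {-10, -8, -6, -4, -2, 0, 2, 4, 6, 8, 10}, so |A + A| = 11. Thus K = 11/6. Here |A + A| = 2|A| − 1 = 11, the minimum possible — so K = 11/6 is minimal, which holds iff A is an arithmetic progression.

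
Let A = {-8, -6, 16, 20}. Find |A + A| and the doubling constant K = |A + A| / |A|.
K = |A + A| / |A| = 10/4 = 5/2

Enumerate A + A = {a + b : a, b ∈ A}. With |A| = 4, there are |A|^2 = 16 ordered sum pairs; collecting distinct values, A + A = {-16, -14, -12, 8, 10, 12, 14, 32, 36, 40}, so |A + A| = 10. Thus K = 10/4 = 5/2. For comparison, the minimum possible |A + A| over all 4-element sets is 2·4 − 1 = 7 (so min K = 7/4), attained only by arithmetic progressions.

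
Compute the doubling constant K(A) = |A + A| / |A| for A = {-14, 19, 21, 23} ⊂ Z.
K = |A + A| / |A| = 9/4

Enumerate A + A = {a + b : a, b ∈ A}. With |A| = 4, there are |A|^2 = 16 ordered sum pairs; collecting distinct values, A + A = {-28, 5, 7, 9, 38, 40, 42, 44, 46}, so |A + A| = 9. Thus K = 9/4. For comparison, the minimum possible |A + A| over all 4-element sets is 2·4 − 1 = 7 (so min K = 7/4), attained only by arithmetic progressions.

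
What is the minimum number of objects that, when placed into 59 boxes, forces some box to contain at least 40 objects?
n = (40 − 1)·59 + 1 = 2302

By the generalised pigeonhole principle, to guarantee some box contains ≥ r objects we need more than (r − 1) · k objects total. Threshold: n = (r − 1) · k + 1. With r = 40 and k = 59: n = 39 · 59 + 1 = 2301 + 1 = 2302. For n = 2301 = 39 · 59, we can put exactly 39 objects in every box, avoiding 40 in any single one — so 2302 is tight.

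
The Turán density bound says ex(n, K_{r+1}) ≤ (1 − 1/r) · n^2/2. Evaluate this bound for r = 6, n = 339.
Turán density bound = (5/6) · 339^2/2 = 191535/4 ≈ 47883.75

Turán's theorem: ex(n, K_{r+1}) is achieved by the complete r-partite Turán graph T(n, r) with parts as balanced as possible, and is at most (1 − 1/r) · n^2/2. For r = 6, n = 339: the density bound is (5/6) · 114921/2 = 191535/4 ≈ 47883.75. The integer-valued extremum is e(T(339, 6)) = 47883, which is strictly less than the density bound 191535/4 since 6 ∤ 339 (the parts of T(339, 6) cannot all be equal).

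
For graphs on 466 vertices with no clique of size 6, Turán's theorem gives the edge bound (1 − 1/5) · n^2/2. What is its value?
Turán density bound = (4/5) · 466^2/2 = 434312/5 ≈ 86862.4

Turán's theorem: ex(n, K_{r+1}) is achieved by the complete r-partite Turán graph T(n, r) with parts as balanced as possible, and is at most (1 − 1/r) · n^2/2. For r = 5, n = 466: the density bound is (4/5) · 217156/2 = 434312/5 ≈ 86862.4. The integer-valued extremum is e(T(466, 5)) = 86862, which is strictly less than the density bound 434312/5 since 5 ∤ 466 (the parts of T(466, 5) cannot all be equal).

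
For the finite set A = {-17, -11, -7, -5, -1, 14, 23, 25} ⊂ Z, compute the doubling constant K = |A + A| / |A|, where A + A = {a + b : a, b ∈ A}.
K = |A + A| / |A| = 32/8 = 4

Enumerate A + A = {a + b : a, b ∈ A}. With |A| = 8, there are |A|^2 = 64 ordered sum pairs; collecting distinct values, A + A = {-34, -28, -24, -22, -18, -16, -14, -12, -10, -8, -6, -3, -2, 3, 6, 7, 8, 9, 12, 13, 14, 16, 18, 20, 22, 24, 28, 37, 39, 46, 48, 50}, so |A + A| = 32. Thus K = 32/8 = 4. For comparison, the minimum possible |A + A| over all 8-element sets is 2·8 − 1 = 15 (so min K = 15/8), attained only by arithmetic progressions.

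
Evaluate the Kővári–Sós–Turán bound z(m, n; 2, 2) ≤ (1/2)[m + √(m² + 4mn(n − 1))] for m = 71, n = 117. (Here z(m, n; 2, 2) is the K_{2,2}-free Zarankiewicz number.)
z(71, 117; 2, 2) ≤ (1/2)[71 + √(71² + 4·71·117·116)] = (1/2)[71 + √3859489] = 1017.7791

Kővári–Sós–Turán: let r_1, ..., r_71 be the row sums and z = Σ r_i the total number of 1s. Each pair of columns can share at most one row with both entries 1 (else a 2×2 all-ones block appears), so Σ_i C(r_i, 2) ≤ C(117, 2) = 6786. By convexity Σ_i C(r_i, 2) ≥ 71·C(z/71, 2) = z(z − 71)/(2·71), giving z² − 71z − 71·117·116 ≤ 0 and hence z ≤ (1/2)[71 + √(5041 + 4·963612)] = (1/2)[71 + √3859489] ≈ (1/2)(71 + 1964.5582) = 1017.7791.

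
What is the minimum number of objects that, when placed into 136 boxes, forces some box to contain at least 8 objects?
n = (8 − 1)·136 + 1 = 953

By the generalised pigeonhole principle, to guarantee some box contains ≥ r objects we need more than (r − 1) · k objects total. Threshold: n = (r − 1) · k + 1. With r = 8 and k = 136: n = 7 · 136 + 1 = 952 + 1 = 953. For n = 952 = 7 · 136, we can put exactly 7 objects in every box, avoiding 8 in any single one — so 953 is tight.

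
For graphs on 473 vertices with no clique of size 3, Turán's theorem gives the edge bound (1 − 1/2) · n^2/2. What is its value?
Turán density bound = (1/2) · 473^2/2 = 223729/4 ≈ 55932.25

Turán's theorem: ex(n, K_{r+1}) is achieved by the complete r-partite Turán graph T(n, r) with parts as balanced as possible, and is at most (1 − 1/r) · n^2/2. For r = 2, n = 473: the density bound is (1/2) · 223729/2 = 223729/4 ≈ 55932.25. The integer-valued extremum is e(T(473, 2)) = 55932, which is strictly less than the density bound 223729/4 since 2 ∤ 473 (the parts of T(473, 2) cannot all be equal).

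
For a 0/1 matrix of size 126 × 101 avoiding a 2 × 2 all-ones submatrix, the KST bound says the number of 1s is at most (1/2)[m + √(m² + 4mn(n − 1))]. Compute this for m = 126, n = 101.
z(126, 101; 2, 2) ≤ (1/2)[126 + √(126² + 4·126·101·100)] = (1/2)[126 + √5106276] = 1192.8535

Kővári–Sós–Turán: let r_1, ..., r_126 be the row sums and z = Σ r_i the total number of 1s. Each pair of columns can share at most one row with both entries 1 (else a 2×2 all-ones block appears), so Σ_i C(r_i, 2) ≤ C(101, 2) = 5050. By convexity Σ_i C(r_i, 2) ≥ 126·C(z/126, 2) = z(z − 126)/(2·126), giving z² − 126z − 126·101·100 ≤ 0 and hence z ≤ (1/2)[126 + √(15876 + 4·1272600)] = (1/2)[126 + √5106276] ≈ (1/2)(126 + 2259.7071) = 1192.8535.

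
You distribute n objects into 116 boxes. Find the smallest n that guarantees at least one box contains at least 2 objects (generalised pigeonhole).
n = (2 − 1)·116 + 1 = 117

By the generalised pigeonhole principle, to guarantee some box contains ≥ r objects we need more than (r − 1) · k objects total. Threshold: n = (r − 1) · k + 1. With r = 2 and k = 116: n = 1 · 116 + 1 = 116 + 1 = 117. For n = 116 = 1 · 116, we can put exactly 1 objects in every box, avoiding 2 in any single one — so 117 is tight.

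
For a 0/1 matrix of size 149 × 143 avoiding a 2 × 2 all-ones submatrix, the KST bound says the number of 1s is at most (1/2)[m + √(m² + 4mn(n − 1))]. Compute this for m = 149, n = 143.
z(149, 143; 2, 2) ≤ (1/2)[149 + √(149² + 4·149·143·142)] = (1/2)[149 + √12124577] = 1815.5182

Kővári–Sós–Turán: let r_1, ..., r_149 be the row sums and z = Σ r_i the total number of 1s. Each pair of columns can share at most one row with both entries 1 (else a 2×2 all-ones block appears), so Σ_i C(r_i, 2) ≤ C(143, 2) = 10153. By convexity Σ_i C(r_i, 2) ≥ 149·C(z/149, 2) = z(z − 149)/(2·149), giving z² − 149z − 149·143·142 ≤ 0 and hence z ≤ (1/2)[149 + √(22201 + 4·3025594)] = (1/2)[149 + √12124577] ≈ (1/2)(149 + 3482.0363) = 1815.5182.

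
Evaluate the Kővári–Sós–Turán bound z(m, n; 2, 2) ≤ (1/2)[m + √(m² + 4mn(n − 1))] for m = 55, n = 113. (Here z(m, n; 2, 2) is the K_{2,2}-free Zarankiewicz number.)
z(55, 113; 2, 2) ≤ (1/2)[55 + √(55² + 4·55·113·112)] = (1/2)[55 + √2787345] = 862.2672

Kővári–Sós–Turán: let r_1, ..., r_55 be the row sums and z = Σ r_i the total number of 1s. Each pair of columns can share at most one row with both entries 1 (else a 2×2 all-ones block appears), so Σ_i C(r_i, 2) ≤ C(113, 2) = 6328. By convexity Σ_i C(r_i, 2) ≥ 55·C(z/55, 2) = z(z − 55)/(2·55), giving z² − 55z − 55·113·112 ≤ 0 and hence z ≤ (1/2)[55 + √(3025 + 4·696080)] = (1/2)[55 + √2787345] ≈ (1/2)(55 + 1669.5344) = 862.2672.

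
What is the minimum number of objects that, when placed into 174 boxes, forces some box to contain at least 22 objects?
n = (22 − 1)·174 + 1 = 3655

By the generalised pigeonhole principle, to guarantee some box contains ≥ r objects we need more than (r − 1) · k objects total. Threshold: n = (r − 1) · k + 1. With r = 22 and k = 174: n = 21 · 174 + 1 = 3654 + 1 = 3655. For n = 3654 = 21 · 174, we can put exactly 21 objects in every box, avoiding 22 in any single one — so 3655 is tight.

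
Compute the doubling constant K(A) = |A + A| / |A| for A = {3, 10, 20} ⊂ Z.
K = |A + A| / |A| = 6/3 = 2

Enumerate A + A = {a + b : a, b ∈ A}. With |A| = 3, there are |A|^2 = 9 ordered sum pairs; collecting distinct values, A + A = {6, 13, 20, 23, 30, 40}, so |A + A| = 6. Thus K = 6/3 = 2. For comparison, the minimum possible |A + A| over all 3-element sets is 2·3 − 1 = 5 (so min K = 5/3), attained only by arithmetic progressions.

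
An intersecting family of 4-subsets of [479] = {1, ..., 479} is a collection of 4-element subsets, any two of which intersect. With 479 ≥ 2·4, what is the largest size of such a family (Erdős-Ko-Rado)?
max |F| = C(478, 3) = 18088476

The Erdős-Ko-Rado theorem states: for n ≥ 2k, an intersecting family of k-subsets of an n-element set has size at most C(n − 1, k − 1), with equality for 'star' families {A ⊆ [n] : |A| = k, i ∈ A} (fix an element i). For n = 479, k = 4: C(478, 3) = 18088476.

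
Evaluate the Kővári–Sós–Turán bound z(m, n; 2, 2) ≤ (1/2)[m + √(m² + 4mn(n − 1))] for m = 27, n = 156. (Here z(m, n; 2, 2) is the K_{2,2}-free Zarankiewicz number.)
z(27, 156; 2, 2) ≤ (1/2)[27 + √(27² + 4·27·156·155)] = (1/2)[27 + √2612169] = 821.6103

Kővári–Sós–Turán: let r_1, ..., r_27 be the row sums and z = Σ r_i the total number of 1s. Each pair of columns can share at most one row with both entries 1 (else a 2×2 all-ones block appears), so Σ_i C(r_i, 2) ≤ C(156, 2) = 12090. By convexity Σ_i C(r_i, 2) ≥ 27·C(z/27, 2) = z(z − 27)/(2·27), giving z² − 27z − 27·156·155 ≤ 0 and hence z ≤ (1/2)[27 + √(729 + 4·652860)] = (1/2)[27 + √2612169] ≈ (1/2)(27 + 1616.2206) = 821.6103.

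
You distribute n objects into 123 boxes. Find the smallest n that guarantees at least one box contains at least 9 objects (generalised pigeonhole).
n = (9 − 1)·123 + 1 = 985

By the generalised pigeonhole principle, to guarantee some box contains ≥ r objects we need more than (r − 1) · k objects total. Threshold: n = (r − 1) · k + 1. With r = 9 and k = 123: n = 8 · 123 + 1 = 984 + 1 = 985. For n = 984 = 8 · 123, we can put exactly 8 objects in every box, avoiding 9 in any single one — so 985 is tight.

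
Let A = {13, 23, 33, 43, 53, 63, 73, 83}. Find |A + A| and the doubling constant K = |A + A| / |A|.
K = |A + A| / |A| = 15/8

Enumerate A + A = {a + b : a, b ∈ A}. With |A| = 8, there are |A|^2 = 64 ordered sum pairs; collecting distinct values, A + A = {26, 36, 46, 56, 66, 76, 86, 96, 106, 116, 126, 136, 146, 156, 166}, so |A + A| = 15. Thus K = 15/8. Here |A + A| = 2|A| − 1 = 15, the minimum possible — so K = 15/8 is minimal, which holds iff A is an arithmetic progression.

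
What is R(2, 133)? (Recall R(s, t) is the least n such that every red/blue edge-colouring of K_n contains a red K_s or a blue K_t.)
R(2, 133) = 133

R(2, k) = k for all k ≥ 2: in a 2-colouring of K_k, either some edge is red (a red K_2) or all edges are blue (a blue K_k). And K_{132} coloured all-blue has no blue K_133, so R(2, 133) > 132. Hence R(2, 133) = 133.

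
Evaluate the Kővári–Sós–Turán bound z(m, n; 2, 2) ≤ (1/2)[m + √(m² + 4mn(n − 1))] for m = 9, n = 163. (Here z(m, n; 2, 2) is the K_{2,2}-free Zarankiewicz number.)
z(9, 163; 2, 2) ≤ (1/2)[9 + √(9² + 4·9·163·162)] = (1/2)[9 + √950697] = 492.0185

Kővári–Sós–Turán: let r_1, ..., r_9 be the row sums and z = Σ r_i the total number of 1s. Each pair of columns can share at most one row with both entries 1 (else a 2×2 all-ones block appears), so Σ_i C(r_i, 2) ≤ C(163, 2) = 13203. By convexity Σ_i C(r_i, 2) ≥ 9·C(z/9, 2) = z(z − 9)/(2·9), giving z² − 9z − 9·163·162 ≤ 0 and hence z ≤ (1/2)[9 + √(81 + 4·237654)] = (1/2)[9 + √950697] ≈ (1/2)(9 + 975.0369) = 492.0185.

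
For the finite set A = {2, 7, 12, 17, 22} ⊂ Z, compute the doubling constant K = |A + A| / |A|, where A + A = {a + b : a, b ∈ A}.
K = |A + A| / |A| = 9/5

Enumerate A + A = {a + b : a, b ∈ A}. With |A| = 5, there are |A|^2 = 25 ordered sum pairs; collecting distinct values, A + A = {4, 9, 14, 19, 24, 29, 34, 39, 44}, so |A + A| = 9. Thus K = 9/5. Here |A + A| = 2|A| − 1 = 9, the minimum possible — so K = 9/5 is minimal, which holds iff A is an arithmetic progression.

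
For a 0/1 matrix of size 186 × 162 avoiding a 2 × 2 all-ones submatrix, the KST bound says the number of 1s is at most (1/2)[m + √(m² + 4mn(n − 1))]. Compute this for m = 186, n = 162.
z(186, 162; 2, 2) ≤ (1/2)[186 + √(186² + 4·186·162·161)] = (1/2)[186 + √19439604] = 2297.5183

Kővári–Sós–Turán: let r_1, ..., r_186 be the row sums and z = Σ r_i the total number of 1s. Each pair of columns can share at most one row with both entries 1 (else a 2×2 all-ones block appears), so Σ_i C(r_i, 2) ≤ C(162, 2) = 13041. By convexity Σ_i C(r_i, 2) ≥ 186·C(z/186, 2) = z(z − 186)/(2·186), giving z² − 186z − 186·162·161 ≤ 0 and hence z ≤ (1/2)[186 + √(34596 + 4·4851252)] = (1/2)[186 + √19439604] ≈ (1/2)(186 + 4409.0366) = 2297.5183.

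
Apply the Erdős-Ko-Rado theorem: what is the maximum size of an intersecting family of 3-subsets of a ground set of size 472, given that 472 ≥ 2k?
max |F| = C(471, 2) = 110685

Erdős-Ko-Rado (1961): when n ≥ 2k, max |F| = C(n−1, k−1). The bound is attained by the star {A : i ∈ A} for any fixed i ∈ [n]. Here C(472−1, 3−1) = C(471, 2) = 110685.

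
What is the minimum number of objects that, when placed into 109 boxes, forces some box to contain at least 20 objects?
n = (20 − 1)·109 + 1 = 2072

By the generalised pigeonhole principle, to guarantee some box contains ≥ r objects we need more than (r − 1) · k objects total. Threshold: n = (r − 1) · k + 1. With r = 20 and k = 109: n = 19 · 109 + 1 = 2071 + 1 = 2072. For n = 2071 = 19 · 109, we can put exactly 19 objects in every box, avoiding 20 in any single one — so 2072 is tight.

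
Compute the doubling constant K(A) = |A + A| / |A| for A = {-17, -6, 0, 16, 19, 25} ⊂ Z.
K = |A + A| / |A| = 20/6 = 10/3

Enumerate A + A = {a + b : a, b ∈ A}. With |A| = 6, there are |A|^2 = 36 ordered sum pairs; collecting distinct values, A + A = {-34, -23, -17, -12, -6, -1, 0, 2, 8, 10, 13, 16, 19, 25, 32, 35, 38, 41, 44, 50}, so |A + A| = 20. Thus K = 20/6 = 10/3. For comparison, the minimum possible |A + A| over all 6-element sets is 2·6 − 1 = 11 (so min K = 11/6), attained only by arithmetic progressions.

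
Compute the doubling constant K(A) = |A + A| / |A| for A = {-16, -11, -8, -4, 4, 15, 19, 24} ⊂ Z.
K = |A + A| / |A| = 32/8 = 4

Enumerate A + A = {a + b : a, b ∈ A}. With |A| = 8, there are |A|^2 = 64 ordered sum pairs; collecting distinct values, A + A = {-32, -27, -24, -22, -20, -19, -16, -15, -12, -8, -7, -4, -1, 0, 3, 4, 7, 8, 11, 13, 15, 16, 19, 20, 23, 28, 30, 34, 38, 39, 43, 48}, so |A + A| = 32. Thus K = 32/8 = 4. For comparison, the minimum possible |A + A| over all 8-element sets is 2·8 − 1 = 15 (so min K = 15/8), attained only by arithmetic progressions.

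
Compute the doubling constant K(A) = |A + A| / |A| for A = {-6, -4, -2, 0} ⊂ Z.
K = |A + A| / |A| = 7/4

Enumerate A + A = {a + b : a, b ∈ A}. With |A| = 4, there are |A|^2 = 16 ordered sum pairs; collecting distinct values, A + A = {-12, -10, -8, -6, -4, -2, 0}, so |A + A| = 7. Thus K = 7/4. Here |A + A| = 2|A| − 1 = 7, the minimum possible — so K = 7/4 is minimal, which holds iff A is an arithmetic progression.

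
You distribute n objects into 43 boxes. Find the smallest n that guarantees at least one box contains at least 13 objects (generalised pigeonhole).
n = (13 − 1)·43 + 1 = 517

By the generalised pigeonhole principle, to guarantee some box contains ≥ r objects we need more than (r − 1) · k objects total. Threshold: n = (r − 1) · k + 1. With r = 13 and k = 43: n = 12 · 43 + 1 = 516 + 1 = 517. For n = 516 = 12 · 43, we can put exactly 12 objects in every box, avoiding 13 in any single one — so 517 is tight.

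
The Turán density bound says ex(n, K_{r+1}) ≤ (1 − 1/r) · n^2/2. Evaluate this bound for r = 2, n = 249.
Turán density bound = (1/2) · 249^2/2 = 62001/4 ≈ 15500.25

Turán's theorem: ex(n, K_{r+1}) is achieved by the complete r-partite Turán graph T(n, r) with parts as balanced as possible, and is at most (1 − 1/r) · n^2/2. For r = 2, n = 249: the density bound is (1/2) · 62001/2 = 62001/4 ≈ 15500.25. The integer-valued extremum is e(T(249, 2)) = 15500, which is strictly less than the density bound 62001/4 since 2 ∤ 249 (the parts of T(249, 2) cannot all be equal).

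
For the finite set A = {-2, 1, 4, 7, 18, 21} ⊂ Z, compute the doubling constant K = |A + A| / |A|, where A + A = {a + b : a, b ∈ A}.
K = |A + A| / |A| = 15/6 = 5/2

Enumerate A + A = {a + b : a, b ∈ A}. With |A| = 6, there are |A|^2 = 36 ordered sum pairs; collecting distinct values, A + A = {-4, -1, 2, 5, 8, 11, 14, 16, 19, 22, 25, 28, 36, 39, 42}, so |A + A| = 15. Thus K = 15/6 = 5/2. For comparison, the minimum possible |A + A| over all 6-element sets is 2·6 − 1 = 11 (so min K = 11/6), attained only by arithmetic progressions.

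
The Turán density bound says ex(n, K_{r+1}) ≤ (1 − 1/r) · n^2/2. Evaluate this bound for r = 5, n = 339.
Turán density bound = (4/5) · 339^2/2 = 229842/5 ≈ 45968.4

Turán's theorem: ex(n, K_{r+1}) is achieved by the complete r-partite Turán graph T(n, r) with parts as balanced as possible, and is at most (1 − 1/r) · n^2/2. For r = 5, n = 339: the density bound is (4/5) · 114921/2 = 229842/5 ≈ 45968.4. The integer-valued extremum is e(T(339, 5)) = 45968, which is strictly less than the density bound 229842/5 since 5 ∤ 339 (the parts of T(339, 5) cannot all be equal).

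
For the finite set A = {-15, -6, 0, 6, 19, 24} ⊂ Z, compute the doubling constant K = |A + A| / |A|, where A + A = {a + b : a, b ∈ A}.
K = |A + A| / |A| = 20/6 = 10/3

Enumerate A + A = {a + b : a, b ∈ A}. With |A| = 6, there are |A|^2 = 36 ordered sum pairs; collecting distinct values, A + A = {-30, -21, -15, -12, -9, -6, 0, 4, 6, 9, 12, 13, 18, 19, 24, 25, 30, 38, 43, 48}, so |A + A| = 20. Thus K = 20/6 = 10/3. For comparison, the minimum possible |A + A| over all 6-element sets is 2·6 − 1 = 11 (so min K = 11/6), attained only by arithmetic progressions.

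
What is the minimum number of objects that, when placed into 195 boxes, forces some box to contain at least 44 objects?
n = (44 − 1)·195 + 1 = 8386

By the generalised pigeonhole principle, to guarantee some box contains ≥ r objects we need more than (r − 1) · k objects total. Threshold: n = (r − 1) · k + 1. With r = 44 and k = 195: n = 43 · 195 + 1 = 8385 + 1 = 8386. For n = 8385 = 43 · 195, we can put exactly 43 objects in every box, avoiding 44 in any single one — so 8386 is tight.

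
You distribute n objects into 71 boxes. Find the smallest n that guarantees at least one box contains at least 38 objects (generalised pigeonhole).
n = (38 − 1)·71 + 1 = 2628

By the generalised pigeonhole principle, to guarantee some box contains ≥ r objects we need more than (r − 1) · k objects total. Threshold: n = (r − 1) · k + 1. With r = 38 and k = 71: n = 37 · 71 + 1 = 2627 + 1 = 2628. For n = 2627 = 37 · 71, we can put exactly 37 objects in every box, avoiding 38 in any single one — so 2628 is tight.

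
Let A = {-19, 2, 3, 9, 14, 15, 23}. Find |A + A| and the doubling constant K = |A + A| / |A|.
K = |A + A| / |A| = 25/7

Enumerate A + A = {a + b : a, b ∈ A}. With |A| = 7, there are |A|^2 = 49 ordered sum pairs; collecting distinct values, A + A = {-38, -17, -16, -10, -5, -4, 4, 5, 6, 11, 12, 16, 17, 18, 23, 24, 25, 26, 28, 29, 30, 32, 37, 38, 46}, so |A + A| = 25. Thus K = 25/7. For comparison, the minimum possible |A + A| over all 7-element sets is 2·7 − 1 = 13 (so min K = 13/7), attained only by arithmetic progressions.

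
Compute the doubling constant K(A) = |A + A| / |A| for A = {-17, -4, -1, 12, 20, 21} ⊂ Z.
K = |A + A| / |A| = 20/6 = 10/3

Enumerate A + A = {a + b : a, b ∈ A}. With |A| = 6, there are |A|^2 = 36 ordered sum pairs; collecting distinct values, A + A = {-34, -21, -18, -8, -5, -2, 3, 4, 8, 11, 16, 17, 19, 20, 24, 32, 33, 40, 41, 42}, so |A + A| = 20. Thus K = 20/6 = 10/3. For comparison, the minimum possible |A + A| over all 6-element sets is 2·6 − 1 = 11 (so min K = 11/6), attained only by arithmetic progressions.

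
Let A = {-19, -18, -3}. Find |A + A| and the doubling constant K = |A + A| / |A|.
K = |A + A| / |A| = 6/3 = 2

Enumerate A + A = {a + b : a, b ∈ A}. With |A| = 3, there are |A|^2 = 9 ordered sum pairs; collecting distinct values, A + A = {-38, -37, -36, -22, -21, -6}, so |A + A| = 6. Thus K = 6/3 = 2. For comparison, the minimum possible |A + A| over all 3-element sets is 2·3 − 1 = 5 (so min K = 5/3), attained only by arithmetic progressions.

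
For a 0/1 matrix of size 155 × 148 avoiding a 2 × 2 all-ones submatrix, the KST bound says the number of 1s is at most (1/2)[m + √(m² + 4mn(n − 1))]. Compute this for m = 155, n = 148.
z(155, 148; 2, 2) ≤ (1/2)[155 + √(155² + 4·155·148·147)] = (1/2)[155 + √13512745] = 1915.4843

Kővári–Sós–Turán: let r_1, ..., r_155 be the row sums and z = Σ r_i the total number of 1s. Each pair of columns can share at most one row with both entries 1 (else a 2×2 all-ones block appears), so Σ_i C(r_i, 2) ≤ C(148, 2) = 10878. By convexity Σ_i C(r_i, 2) ≥ 155·C(z/155, 2) = z(z − 155)/(2·155), giving z² − 155z − 155·148·147 ≤ 0 and hence z ≤ (1/2)[155 + √(24025 + 4·3372180)] = (1/2)[155 + √13512745] ≈ (1/2)(155 + 3675.9686) = 1915.4843.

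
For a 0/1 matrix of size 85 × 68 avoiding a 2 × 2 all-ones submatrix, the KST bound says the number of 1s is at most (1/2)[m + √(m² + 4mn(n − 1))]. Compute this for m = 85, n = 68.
z(85, 68; 2, 2) ≤ (1/2)[85 + √(85² + 4·85·68·67)] = (1/2)[85 + √1556265] = 666.2518

Kővári–Sós–Turán: let r_1, ..., r_85 be the row sums and z = Σ r_i the total number of 1s. Each pair of columns can share at most one row with both entries 1 (else a 2×2 all-ones block appears), so Σ_i C(r_i, 2) ≤ C(68, 2) = 2278. By convexity Σ_i C(r_i, 2) ≥ 85·C(z/85, 2) = z(z − 85)/(2·85), giving z² − 85z − 85·68·67 ≤ 0 and hence z ≤ (1/2)[85 + √(7225 + 4·387260)] = (1/2)[85 + √1556265] ≈ (1/2)(85 + 1247.5035) = 666.2518.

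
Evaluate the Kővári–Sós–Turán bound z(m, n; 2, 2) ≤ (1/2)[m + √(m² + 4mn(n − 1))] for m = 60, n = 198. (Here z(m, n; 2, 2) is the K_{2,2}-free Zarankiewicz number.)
z(60, 198; 2, 2) ≤ (1/2)[60 + √(60² + 4·60·198·197)] = (1/2)[60 + √9365040] = 1560.1176

Kővári–Sós–Turán: let r_1, ..., r_60 be the row sums and z = Σ r_i the total number of 1s. Each pair of columns can share at most one row with both entries 1 (else a 2×2 all-ones block appears), so Σ_i C(r_i, 2) ≤ C(198, 2) = 19503. By convexity Σ_i C(r_i, 2) ≥ 60·C(z/60, 2) = z(z − 60)/(2·60), giving z² − 60z − 60·198·197 ≤ 0 and hence z ≤ (1/2)[60 + √(3600 + 4·2340360)] = (1/2)[60 + √9365040] ≈ (1/2)(60 + 3060.2353) = 1560.1176.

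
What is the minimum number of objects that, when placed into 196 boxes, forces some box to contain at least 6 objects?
n = (6 − 1)·196 + 1 = 981

By the generalised pigeonhole principle, to guarantee some box contains ≥ r objects we need more than (r − 1) · k objects total. Threshold: n = (r − 1) · k + 1. With r = 6 and k = 196: n = 5 · 196 + 1 = 980 + 1 = 981. For n = 980 = 5 · 196, we can put exactly 5 objects in every box, avoiding 6 in any single one — so 981 is tight.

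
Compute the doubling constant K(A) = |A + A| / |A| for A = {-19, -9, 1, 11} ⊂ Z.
K = |A + A| / |A| = 7/4

Enumerate A + A = {a + b : a, b ∈ A}. With |A| = 4, there are |A|^2 = 16 ordered sum pairs; collecting distinct values, A + A = {-38, -28, -18, -8, 2, 12, 22}, so |A + A| = 7. Thus K = 7/4. Here |A + A| = 2|A| − 1 = 7, the minimum possible — so K = 7/4 is minimal, which holds iff A is an arithmetic progression.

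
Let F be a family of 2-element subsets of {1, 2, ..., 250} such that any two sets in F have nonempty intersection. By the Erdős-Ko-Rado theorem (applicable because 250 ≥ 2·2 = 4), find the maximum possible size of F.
max |F| = C(249, 1) = 249

Erdős-Ko-Rado (1961): when n ≥ 2k, max |F| = C(n−1, k−1). The bound is attained by the star {A : i ∈ A} for any fixed i ∈ [n]. Here C(250−1, 2−1) = C(249, 1) = 249.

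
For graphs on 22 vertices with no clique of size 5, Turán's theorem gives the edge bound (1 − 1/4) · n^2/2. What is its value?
Turán density bound = (3/4) · 22^2/2 = 363/2 ≈ 181.5

Turán's theorem: ex(n, K_{r+1}) is achieved by the complete r-partite Turán graph T(n, r) with parts as balanced as possible, and is at most (1 − 1/r) · n^2/2. For r = 4, n = 22: the density bound is (3/4) · 484/2 = 363/2 ≈ 181.5. The integer-valued extremum is e(T(22, 4)) = 181, which is strictly less than the density bound 363/2 since 4 ∤ 22 (the parts of T(22, 4) cannot all be equal).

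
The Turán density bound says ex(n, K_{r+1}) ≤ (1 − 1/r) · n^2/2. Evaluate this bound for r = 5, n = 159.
Turán density bound = (4/5) · 159^2/2 = 50562/5 ≈ 10112.4

Turán's theorem: ex(n, K_{r+1}) is achieved by the complete r-partite Turán graph T(n, r) with parts as balanced as possible, and is at most (1 − 1/r) · n^2/2. For r = 5, n = 159: the density bound is (4/5) · 25281/2 = 50562/5 ≈ 10112.4. The integer-valued extremum is e(T(159, 5)) = 10112, which is strictly less than the density bound 50562/5 since 5 ∤ 159 (the parts of T(159, 5) cannot all be equal).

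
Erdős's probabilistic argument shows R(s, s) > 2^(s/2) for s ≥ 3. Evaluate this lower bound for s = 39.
2^(39/2) = 741455.2002; so R(39, 39) > 741455.2002

Colour each edge of K_n uniformly at random with red/blue. The expected number of monochromatic K_39 is C(n, 39) · 2 · 2^(−C(39,2)). If C(n, 39) · 2^(1 − C(39,2)) < 1, then with positive probability no monochromatic K_39 exists, so R(39, 39) > n. The standard estimate C(n, 39) ≤ n^39/39! shows this inequality holds whenever n ≤ 2^(39/2) (since 39! · 2^(C(39,2) − 1) > 2^(39^2/2) ≥ n^39). Hence R(39, 39) > 2^(39/2) = 741455.2002.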